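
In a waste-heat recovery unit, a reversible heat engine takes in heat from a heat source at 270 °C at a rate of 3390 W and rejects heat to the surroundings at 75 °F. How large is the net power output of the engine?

Ẇ ≈ 1540 W

T_H = 270 °C → 270 + 273.15 = 543.15 K.
T_C = 75 °F → (75 − 32) × 5/9 = 23.89 °C = 297.04 K.
For a reversible engine, η = 1 − T_C/T_H = 1 − 297.04/543.15 = 0.4531.
W = η·Q_H = 0.4531 × 3390 = 1540 W.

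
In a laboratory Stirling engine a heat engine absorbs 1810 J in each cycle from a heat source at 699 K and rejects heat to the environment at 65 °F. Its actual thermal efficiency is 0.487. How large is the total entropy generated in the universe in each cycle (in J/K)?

ΔS_univ ≈ 0.596 J/K

T_C = 65 °F → (65 − 32) × 5/9 = 18.33 °C = 291.48 K.
W = η·Q_H = 0.487 × 1810 = 881.5 J, so Q_C = Q_H − W = 928.5 J.
Entropy balance on the reservoirs: −Q_H/T_H = -2.589 J/K, +Q_C/T_C = 3.186 J/K.
ΔS_univ = −Q_H/T_H + Q_C/T_C = 0.596 J/K (> 0, since η = 0.487 < η_Carnot = 0.583).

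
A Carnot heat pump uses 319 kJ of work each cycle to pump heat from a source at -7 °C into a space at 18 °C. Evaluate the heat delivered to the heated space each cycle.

Q_H ≈ 3715 kJ

T_H = 18 °C → 18 + 273.15 = 291.15 K.
T_C = -7 °C → -7 + 273.15 = 266.15 K.
The Carnot heat-pump COP is COP_HP = T_H/(T_H − T_C) = 291.15/25.00 = 11.6460.
Q_H = COP_HP · W = 11.6460 × 319 = 3715 kJ.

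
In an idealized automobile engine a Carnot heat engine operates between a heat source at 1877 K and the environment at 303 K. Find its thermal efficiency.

Since the cycle is reversible, η = 1 − T_C/T_H = 1 − 303.00/1877.00 = 0.839.

η ≈ 0.839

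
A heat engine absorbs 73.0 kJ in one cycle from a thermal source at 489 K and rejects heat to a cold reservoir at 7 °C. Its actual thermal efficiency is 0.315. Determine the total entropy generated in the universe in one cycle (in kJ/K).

ΔS_univ ≈ 0.02921 kJ/K

T_C = 7 °C → 7 + 273.15 = 280.15 K.
W = η·Q_H = 0.315 × 73.0 = 23.00 kJ, so Q_C = Q_H − W = 50.00 kJ.
Entropy balance on the reservoirs: −Q_H/T_H = -0.1493 kJ/K, +Q_C/T_C = 0.1785 kJ/K.
ΔS_univ = −Q_H/T_H + Q_C/T_C = 0.02921 kJ/K (> 0, since η = 0.315 < η_Carnot = 0.427).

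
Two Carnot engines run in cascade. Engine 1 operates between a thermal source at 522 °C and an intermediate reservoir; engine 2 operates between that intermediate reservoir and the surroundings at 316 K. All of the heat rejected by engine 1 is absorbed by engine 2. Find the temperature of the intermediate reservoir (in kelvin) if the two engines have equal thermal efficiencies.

T_H = 522 °C → 522 + 273.15 = 795.15 K.
Equal efficiencies require 1 − T_m/T_H = 1 − T_C/T_m, i.e. T_m/T_H = T_C/T_m, so T_m = √(T_H·T_C) = √(795.15 × 316.00) = 501 K.

T_m ≈ 501 K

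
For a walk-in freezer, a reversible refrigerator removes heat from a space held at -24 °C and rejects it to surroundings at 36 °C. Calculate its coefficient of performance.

T_H = 36 °C → 36 + 273.15 = 309.15 K.
T_C = -24 °C → -24 + 273.15 = 249.15 K.
COP_R = T_C/(T_H − T_C) = 249.15/(309.15 − 249.15) = 4.15.

COP_R ≈ 4.15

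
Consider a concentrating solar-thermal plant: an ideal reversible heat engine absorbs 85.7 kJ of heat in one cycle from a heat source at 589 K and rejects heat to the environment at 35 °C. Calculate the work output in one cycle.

W ≈ 40.9 kJ

T_C = 35 °C → 35 + 273.15 = 308.15 K.
For a reversible engine, η = 1 − T_C/T_H = 1 − 308.15/589.00 = 0.4768.
W = η·Q_H = 0.4768 × 85.7 = 40.9 kJ.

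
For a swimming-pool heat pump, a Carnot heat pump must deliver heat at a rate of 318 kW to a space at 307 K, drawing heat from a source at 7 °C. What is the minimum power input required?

Ẇ_in ≈ 27.8 kW

T_C = 7 °C → 7 + 273.15 = 280.15 K.
COP_HP = T_H/(T_H − T_C) = 307.00/26.85 = 11.4339.
W = Q_H/COP_HP = 318/11.4339 = 27.8 kW.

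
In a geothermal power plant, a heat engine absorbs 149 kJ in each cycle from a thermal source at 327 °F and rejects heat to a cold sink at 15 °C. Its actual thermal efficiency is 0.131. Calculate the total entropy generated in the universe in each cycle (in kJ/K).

ΔS_univ ≈ 0.108 kJ/K

T_H = 327 °F → (327 − 32) × 5/9 = 163.89 °C = 437.04 K.
T_C = 15 °C → 15 + 273.15 = 288.15 K.
W = η·Q_H = 0.131 × 149 = 19.52 kJ, so Q_C = Q_H − W = 129.5 kJ.
Entropy balance on the reservoirs: −Q_H/T_H = -0.3409 kJ/K, +Q_C/T_C = 0.4494 kJ/K.
ΔS_univ = −Q_H/T_H + Q_C/T_C = 0.108 kJ/K (> 0, since η = 0.131 < η_Carnot = 0.341).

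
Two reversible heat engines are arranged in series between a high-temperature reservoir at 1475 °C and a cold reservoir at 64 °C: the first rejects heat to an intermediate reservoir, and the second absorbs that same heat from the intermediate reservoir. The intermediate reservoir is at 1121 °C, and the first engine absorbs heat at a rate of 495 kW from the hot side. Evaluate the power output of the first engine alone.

T_H = 1475 °C → 1475 + 273.15 = 1748.15 K.
T_C = 64 °C → 64 + 273.15 = 337.15 K.
T_m = 1121 °C → 1121 + 273.15 = 1394.15 K.
First-stage efficiency η₁ = 1 − T_m/T_H = 1 − 1394.15/1748.15 = 0.2025.
W₁ = η₁·Q_H = 0.2025 × 495 = 100 kW.

Ẇ₁ ≈ 100 kW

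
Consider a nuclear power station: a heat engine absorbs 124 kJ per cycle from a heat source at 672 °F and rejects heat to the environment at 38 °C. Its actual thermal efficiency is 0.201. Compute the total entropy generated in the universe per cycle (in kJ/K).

ΔS_univ ≈ 0.121 kJ/K

T_H = 672 °F → (672 − 32) × 5/9 = 355.56 °C = 628.71 K.
T_C = 38 °C → 38 + 273.15 = 311.15 K.
W = η·Q_H = 0.201 × 124 = 24.92 kJ, so Q_C = Q_H − W = 99.08 kJ.
Reservoir entropy changes: ΔS_H = −Q_H/T_H = −124/628.71 = -0.1972 kJ/K and ΔS_C = +Q_C/T_C = 99.08/311.15 = 0.3184 kJ/K.
ΔS_univ = −Q_H/T_H + Q_C/T_C = 0.121 kJ/K (> 0, since η = 0.201 < η_Carnot = 0.505).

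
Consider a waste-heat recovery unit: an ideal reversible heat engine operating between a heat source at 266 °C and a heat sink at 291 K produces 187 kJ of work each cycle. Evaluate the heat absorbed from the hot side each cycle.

Q_H ≈ 406 kJ

T_H = 266 °C → 266 + 273.15 = 539.15 K.
The Carnot efficiency is η = 1 − T_C/T_H = 1 − 291.00/539.15 = 0.4603.
Q_H = W/η = 187/0.4603 = 406 kJ.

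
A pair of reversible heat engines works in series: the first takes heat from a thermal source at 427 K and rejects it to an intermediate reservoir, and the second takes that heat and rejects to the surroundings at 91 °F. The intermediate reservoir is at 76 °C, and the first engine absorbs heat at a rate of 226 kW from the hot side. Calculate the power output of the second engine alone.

T_C = 91 °F → (91 − 32) × 5/9 = 32.78 °C = 305.93 K.
T_m = 76 °C → 76 + 273.15 = 349.15 K.
Heat entering the second stage: Q_m = Q_H·(T_m/T_H) = 226 × 349.15/427.00 = 185 kW.
Second-stage efficiency η₂ = 1 − T_C/T_m = 1 − 305.93/349.15 = 0.1238, so W₂ = η₂·Q_m = 22.9 kW.

Ẇ₂ ≈ 22.9 kW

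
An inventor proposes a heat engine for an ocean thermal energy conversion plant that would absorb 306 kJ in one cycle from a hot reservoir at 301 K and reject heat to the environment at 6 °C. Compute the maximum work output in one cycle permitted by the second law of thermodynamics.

T_C = 6 °C → 6 + 273.15 = 279.15 K.
By the Carnot theorem, η_max = 1 − T_C/T_H = 1 − 279.15/301.00 = 0.0726.
W_max = η_max · Q_H = 0.0726 × 306 = 22.21 kJ.

W_max ≈ 22.21 kJ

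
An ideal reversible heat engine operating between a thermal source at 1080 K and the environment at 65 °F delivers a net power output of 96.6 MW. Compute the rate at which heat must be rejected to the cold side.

T_C = 65 °F → (65 − 32) × 5/9 = 18.33 °C = 291.48 K.
Carnot efficiency: η = 1 − T_C/T_H = 1 − 291.48/1080.00 = 0.7301.
Since Q_C/Q_H = T_C/T_H and Q_H = W/η, Q_C = W·T_C/(T_H − T_C) = 96.6 × 291.48/788.52 = 35.7 MW.

Q̇_C ≈ 35.7 MW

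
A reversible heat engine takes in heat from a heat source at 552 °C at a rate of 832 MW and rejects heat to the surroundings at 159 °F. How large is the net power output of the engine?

Ẇ ≈ 485.4 MW

T_H = 552 °C → 552 + 273.15 = 825.15 K.
T_C = 159 °F → (159 − 32) × 5/9 = 70.56 °C = 343.71 K.
For a reversible engine, η = 1 − T_C/T_H = 1 − 343.71/825.15 = 0.5835.
W = η·Q_H = 0.5835 × 832 = 485.4 MW.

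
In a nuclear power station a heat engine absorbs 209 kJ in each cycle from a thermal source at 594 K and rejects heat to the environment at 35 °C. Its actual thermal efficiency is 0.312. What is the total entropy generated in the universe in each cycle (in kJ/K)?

T_C = 35 °C → 35 + 273.15 = 308.15 K.
W = η·Q_H = 0.312 × 209 = 65.21 kJ, so Q_C = Q_H − W = 143.8 kJ.
Entropy balance on the reservoirs: −Q_H/T_H = -0.3519 kJ/K, +Q_C/T_C = 0.4666 kJ/K.
ΔS_univ = −Q_H/T_H + Q_C/T_C = 0.115 kJ/K (> 0, since η = 0.312 < η_Carnot = 0.481).

ΔS_univ ≈ 0.115 kJ/K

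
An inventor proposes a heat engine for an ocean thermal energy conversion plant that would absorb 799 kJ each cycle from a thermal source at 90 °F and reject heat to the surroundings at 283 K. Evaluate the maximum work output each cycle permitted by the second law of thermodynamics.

W_max ≈ 58.5 kJ

T_H = 90 °F → (90 − 32) × 5/9 = 32.22 °C = 305.37 K.
The upper bound on efficiency is η_max = 1 − T_C/T_H = 1 − 283.00/305.37 = 0.0733.
W_max = η_max · Q_H = 0.0733 × 799 = 58.5 kJ.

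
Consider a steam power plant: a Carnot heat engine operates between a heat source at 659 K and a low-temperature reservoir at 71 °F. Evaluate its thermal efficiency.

T_C = 71 °F → (71 − 32) × 5/9 = 21.67 °C = 294.82 K.
η_rev = 1 − T_C/T_H = 1 − 294.82/659.00 = 0.5526.

η ≈ 0.5526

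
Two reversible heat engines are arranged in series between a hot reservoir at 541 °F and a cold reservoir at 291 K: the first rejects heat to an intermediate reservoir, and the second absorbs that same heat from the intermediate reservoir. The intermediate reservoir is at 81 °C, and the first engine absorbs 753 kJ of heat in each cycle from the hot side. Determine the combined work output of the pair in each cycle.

W_total ≈ 358.8 kJ

T_H = 541 °F → (541 − 32) × 5/9 = 282.78 °C = 555.93 K.
Two reversible stages in series are equivalent to a single Carnot engine between T_H and T_C, so η_total = 1 − T_C/T_H = 1 − 291.00/555.93 = 0.4766.
W_total = η_total · Q_H = 0.4766 × 753 = 358.8 kJ.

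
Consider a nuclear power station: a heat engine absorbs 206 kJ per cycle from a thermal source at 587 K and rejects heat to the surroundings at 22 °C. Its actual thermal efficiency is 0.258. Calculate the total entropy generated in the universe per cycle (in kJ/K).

T_C = 22 °C → 22 + 273.15 = 295.15 K.
W = η·Q_H = 0.258 × 206 = 53.15 kJ, so Q_C = Q_H − W = 152.9 kJ.
Reservoir entropy changes: ΔS_H = −Q_H/T_H = −206/587.00 = -0.3509 kJ/K and ΔS_C = +Q_C/T_C = 152.9/295.15 = 0.5179 kJ/K.
ΔS_univ = −Q_H/T_H + Q_C/T_C = 0.1669 kJ/K (> 0, since η = 0.258 < η_Carnot = 0.497).

ΔS_univ ≈ 0.1669 kJ/K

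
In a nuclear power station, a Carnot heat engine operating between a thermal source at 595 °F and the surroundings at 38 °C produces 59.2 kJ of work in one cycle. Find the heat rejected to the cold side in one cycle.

Q_C ≈ 67.0 kJ

T_H = 595 °F → (595 − 32) × 5/9 = 312.78 °C = 585.93 K.
T_C = 38 °C → 38 + 273.15 = 311.15 K.
η_rev = 1 − T_C/T_H = 1 − 311.15/585.93 = 0.4690.
Since Q_C/Q_H = T_C/T_H and Q_H = W/η, Q_C = W·T_C/(T_H − T_C) = 59.2 × 311.15/274.78 = 67.0 kJ.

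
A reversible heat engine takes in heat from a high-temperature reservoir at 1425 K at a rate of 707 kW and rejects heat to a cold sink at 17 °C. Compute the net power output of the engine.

Ẇ ≈ 563.0 kW

T_C = 17 °C → 17 + 273.15 = 290.15 K.
Carnot efficiency: η = 1 − T_C/T_H = 1 − 290.15/1425.00 = 0.7964.
W = η·Q_H = 0.7964 × 707 = 563.0 kW.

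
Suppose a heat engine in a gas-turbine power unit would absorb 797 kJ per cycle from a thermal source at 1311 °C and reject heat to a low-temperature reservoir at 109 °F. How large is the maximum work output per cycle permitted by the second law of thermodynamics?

W_max ≈ 638 kJ

T_H = 1311 °C → 1311 + 273.15 = 1584.15 K.
T_C = 109 °F → (109 − 32) × 5/9 = 42.78 °C = 315.93 K.
The upper bound on efficiency is η_max = 1 − T_C/T_H = 1 − 315.93/1584.15 = 0.8006.
W_max = η_max · Q_H = 0.8006 × 797 = 638 kJ.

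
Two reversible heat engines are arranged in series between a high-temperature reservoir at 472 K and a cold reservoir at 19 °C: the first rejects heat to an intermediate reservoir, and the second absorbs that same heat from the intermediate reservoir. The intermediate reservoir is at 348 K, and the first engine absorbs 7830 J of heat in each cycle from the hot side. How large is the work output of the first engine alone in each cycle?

W₁ ≈ 2057 J

T_C = 19 °C → 19 + 273.15 = 292.15 K.
First-stage efficiency η₁ = 1 − T_m/T_H = 1 − 348.00/472.00 = 0.2627.
W₁ = η₁·Q_H = 0.2627 × 7830 = 2057 J.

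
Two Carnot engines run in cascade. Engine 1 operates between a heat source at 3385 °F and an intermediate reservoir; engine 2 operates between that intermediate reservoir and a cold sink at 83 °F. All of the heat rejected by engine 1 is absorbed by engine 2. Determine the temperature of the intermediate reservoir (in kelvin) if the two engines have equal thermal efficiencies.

T_m ≈ 802 K

T_H = 3385 °F → (3385 − 32) × 5/9 = 1862.78 °C = 2135.93 K.
T_C = 83 °F → (83 − 32) × 5/9 = 28.33 °C = 301.48 K.
Equal efficiencies require 1 − T_m/T_H = 1 − T_C/T_m, i.e. T_m/T_H = T_C/T_m, so T_m = √(T_H·T_C) = √(2135.93 × 301.48) = 802 K.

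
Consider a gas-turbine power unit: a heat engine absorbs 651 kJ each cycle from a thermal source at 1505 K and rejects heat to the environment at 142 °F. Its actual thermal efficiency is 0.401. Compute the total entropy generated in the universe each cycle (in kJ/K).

ΔS_univ ≈ 0.734 kJ/K

T_C = 142 °F → (142 − 32) × 5/9 = 61.11 °C = 334.26 K.
W = η·Q_H = 0.401 × 651 = 261.1 kJ, so Q_C = Q_H − W = 389.9 kJ.
Entropy balance on the reservoirs: −Q_H/T_H = -0.4326 kJ/K, +Q_C/T_C = 1.167 kJ/K.
ΔS_univ = −Q_H/T_H + Q_C/T_C = 0.734 kJ/K (> 0, since η = 0.401 < η_Carnot = 0.778).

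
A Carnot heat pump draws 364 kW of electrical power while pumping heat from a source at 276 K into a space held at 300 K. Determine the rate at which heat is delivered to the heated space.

Q̇_H ≈ 4550 kW

COP_HP = T_H/(T_H − T_C) = 300.00/24.00 = 12.5000.
Q_H = COP_HP · W = 12.5000 × 364 = 4550 kW.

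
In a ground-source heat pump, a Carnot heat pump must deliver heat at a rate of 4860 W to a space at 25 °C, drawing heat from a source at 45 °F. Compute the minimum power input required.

T_H = 25 °C → 25 + 273.15 = 298.15 K.
T_C = 45 °F → (45 − 32) × 5/9 = 7.22 °C = 280.37 K.
COP_HP = T_H/(T_H − T_C) = 298.15/17.78 = 16.7709.
W = Q_H/COP_HP = 4860/16.7709 = 289.8 W.

Ẇ_in ≈ 289.8 W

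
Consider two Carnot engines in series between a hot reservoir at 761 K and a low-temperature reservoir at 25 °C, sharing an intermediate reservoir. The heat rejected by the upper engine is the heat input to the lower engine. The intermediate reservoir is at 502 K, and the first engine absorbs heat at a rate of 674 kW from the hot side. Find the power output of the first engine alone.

Ẇ₁ ≈ 229.4 kW

T_C = 25 °C → 25 + 273.15 = 298.15 K.
First-stage efficiency η₁ = 1 − T_m/T_H = 1 − 502.00/761.00 = 0.3403.
W₁ = η₁·Q_H = 0.3403 × 674 = 229.4 kW.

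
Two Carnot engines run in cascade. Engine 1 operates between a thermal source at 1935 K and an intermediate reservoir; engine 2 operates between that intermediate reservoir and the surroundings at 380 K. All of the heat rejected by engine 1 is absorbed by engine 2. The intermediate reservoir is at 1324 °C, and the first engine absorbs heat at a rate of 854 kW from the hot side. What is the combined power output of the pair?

Ẇ_total ≈ 686 kW

Two reversible stages in series are equivalent to a single Carnot engine between T_H and T_C, so η_total = 1 − T_C/T_H = 1 − 380.00/1935.00 = 0.8036.
W_total = η_total · Q_H = 0.8036 × 854 = 686 kW.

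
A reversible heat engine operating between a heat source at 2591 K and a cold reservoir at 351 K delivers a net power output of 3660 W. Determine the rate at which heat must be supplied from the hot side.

Q̇_H ≈ 4234 W

Carnot efficiency: η = 1 − T_C/T_H = 1 − 351.00/2591.00 = 0.8645.
Q_H = W/η = 3660/0.8645 = 4234 W.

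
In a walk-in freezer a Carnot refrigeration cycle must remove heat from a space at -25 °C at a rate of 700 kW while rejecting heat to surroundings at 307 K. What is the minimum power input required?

Ẇ_in ≈ 166 kW

T_C = -25 °C → -25 + 273.15 = 248.15 K.
COP_R = T_C/(T_H − T_C) = 248.15/58.85 = 4.2167.
W = Q_C/COP_R = 700/4.2167 = 166 kW.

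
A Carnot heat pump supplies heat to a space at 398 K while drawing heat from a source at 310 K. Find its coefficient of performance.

COP_HP = T_H/(T_H − T_C) = 398.00/(398.00 − 310.00) = 4.523.

COP_HP ≈ 4.523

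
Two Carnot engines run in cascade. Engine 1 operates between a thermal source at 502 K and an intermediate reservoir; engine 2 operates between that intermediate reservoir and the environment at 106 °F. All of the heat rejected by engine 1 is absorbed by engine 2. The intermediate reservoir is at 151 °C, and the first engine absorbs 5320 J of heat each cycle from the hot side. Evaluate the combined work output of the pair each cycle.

W_total ≈ 1990 J

T_C = 106 °F → (106 − 32) × 5/9 = 41.11 °C = 314.26 K.
Two reversible stages in series are equivalent to a single Carnot engine between T_H and T_C, so η_total = 1 − T_C/T_H = 1 − 314.26/502.00 = 0.3740.
W_total = η_total · Q_H = 0.3740 × 5320 = 1990 J.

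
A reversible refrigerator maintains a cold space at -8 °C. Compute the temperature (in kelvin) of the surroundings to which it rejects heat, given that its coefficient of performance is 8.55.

T_H ≈ 296.2 K

T_C = -8 °C → -8 + 273.15 = 265.15 K.
COP_R = T_C/(T_H − T_C) ⇒ T_H = T_C·(1 + 1/COP_R) = 265.15 × (1 + 1/8.55) = 296.2 K.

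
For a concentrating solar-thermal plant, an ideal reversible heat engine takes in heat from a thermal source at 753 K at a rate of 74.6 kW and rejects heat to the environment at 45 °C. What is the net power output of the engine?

Ẇ ≈ 43.1 kW

T_C = 45 °C → 45 + 273.15 = 318.15 K.
Since the cycle is reversible, η = 1 − T_C/T_H = 1 − 318.15/753.00 = 0.5775.
W = η·Q_H = 0.5775 × 74.6 = 43.1 kW.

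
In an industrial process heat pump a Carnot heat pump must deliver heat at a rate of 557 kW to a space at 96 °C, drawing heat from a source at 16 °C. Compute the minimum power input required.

T_H = 96 °C → 96 + 273.15 = 369.15 K.
T_C = 16 °C → 16 + 273.15 = 289.15 K.
The Carnot heat-pump COP is COP_HP = T_H/(T_H − T_C) = 369.15/80.00 = 4.6144.
W = Q_H/COP_HP = 557/4.6144 = 120.7 kW.

Ẇ_in ≈ 120.7 kW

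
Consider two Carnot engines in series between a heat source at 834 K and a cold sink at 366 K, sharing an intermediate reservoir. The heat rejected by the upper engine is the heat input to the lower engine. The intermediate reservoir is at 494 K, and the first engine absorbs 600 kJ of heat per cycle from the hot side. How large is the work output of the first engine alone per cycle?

First-stage efficiency η₁ = 1 − T_m/T_H = 1 − 494.00/834.00 = 0.4077.
W₁ = η₁·Q_H = 0.4077 × 600 = 245 kJ.

W₁ ≈ 245 kJ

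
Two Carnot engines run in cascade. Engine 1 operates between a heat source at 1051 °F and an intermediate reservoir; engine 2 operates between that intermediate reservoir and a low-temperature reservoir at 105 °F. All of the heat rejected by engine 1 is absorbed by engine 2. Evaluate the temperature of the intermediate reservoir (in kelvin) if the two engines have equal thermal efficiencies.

T_H = 1051 °F → (1051 − 32) × 5/9 = 566.11 °C = 839.26 K.
T_C = 105 °F → (105 − 32) × 5/9 = 40.56 °C = 313.71 K.
Equal efficiencies require 1 − T_m/T_H = 1 − T_C/T_m, i.e. T_m/T_H = T_C/T_m, so T_m = √(T_H·T_C) = √(839.26 × 313.71) = 513.1 K.

T_m ≈ 513.1 K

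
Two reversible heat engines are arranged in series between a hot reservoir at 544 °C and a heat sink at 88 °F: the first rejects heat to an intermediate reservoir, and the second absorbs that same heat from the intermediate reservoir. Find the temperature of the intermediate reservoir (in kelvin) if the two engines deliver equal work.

T_H = 544 °C → 544 + 273.15 = 817.15 K.
T_C = 88 °F → (88 − 32) × 5/9 = 31.11 °C = 304.26 K.
For reversible stages Q_m = Q_H·(T_m/T_H). Setting W₁ = Q_H(1 − T_m/T_H) equal to W₂ = Q_m(1 − T_C/T_m) = Q_H·(T_m − T_C)/T_H gives T_H − T_m = T_m − T_C, so T_m = (T_H + T_C)/2 = (817.15 + 304.26)/2 = 561 K.

T_m ≈ 561 K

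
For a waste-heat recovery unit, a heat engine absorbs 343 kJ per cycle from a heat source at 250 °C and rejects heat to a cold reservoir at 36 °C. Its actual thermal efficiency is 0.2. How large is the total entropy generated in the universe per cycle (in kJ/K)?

ΔS_univ ≈ 0.232 kJ/K

T_H = 250 °C → 250 + 273.15 = 523.15 K.
T_C = 36 °C → 36 + 273.15 = 309.15 K.
W = η·Q_H = 0.2 × 343 = 68.60 kJ, so Q_C = Q_H − W = 274.4 kJ.
Entropy balance on the reservoirs: −Q_H/T_H = -0.6556 kJ/K, +Q_C/T_C = 0.8876 kJ/K.
ΔS_univ = −Q_H/T_H + Q_C/T_C = 0.232 kJ/K (> 0, since η = 0.2 < η_Carnot = 0.409).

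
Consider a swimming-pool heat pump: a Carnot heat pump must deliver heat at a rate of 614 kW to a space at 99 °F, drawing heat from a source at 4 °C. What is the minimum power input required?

Ẇ_in ≈ 65.7 kW

T_H = 99 °F → (99 − 32) × 5/9 = 37.22 °C = 310.37 K.
T_C = 4 °C → 4 + 273.15 = 277.15 K.
The Carnot heat-pump COP is COP_HP = T_H/(T_H − T_C) = 310.37/33.22 = 9.3423.
W = Q_H/COP_HP = 614/9.3423 = 65.7 kW.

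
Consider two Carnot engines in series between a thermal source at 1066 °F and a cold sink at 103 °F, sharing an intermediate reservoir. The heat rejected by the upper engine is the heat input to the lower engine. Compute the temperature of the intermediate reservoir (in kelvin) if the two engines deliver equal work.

T_m ≈ 580 K

T_H = 1066 °F → (1066 − 32) × 5/9 = 574.44 °C = 847.59 K.
T_C = 103 °F → (103 − 32) × 5/9 = 39.44 °C = 312.59 K.
For reversible stages Q_m = Q_H·(T_m/T_H). Setting W₁ = Q_H(1 − T_m/T_H) equal to W₂ = Q_m(1 − T_C/T_m) = Q_H·(T_m − T_C)/T_H gives T_H − T_m = T_m − T_C, so T_m = (T_H + T_C)/2 = (847.59 + 312.59)/2 = 580 K.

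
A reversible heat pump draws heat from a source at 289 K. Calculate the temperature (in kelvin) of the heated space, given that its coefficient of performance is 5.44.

COP_HP = T_H/(T_H − T_C) ⇒ T_H = T_C·COP_HP/(COP_HP − 1) = 289.00 × 5.44/(5.44 − 1) = 354 K.

T_H ≈ 354 K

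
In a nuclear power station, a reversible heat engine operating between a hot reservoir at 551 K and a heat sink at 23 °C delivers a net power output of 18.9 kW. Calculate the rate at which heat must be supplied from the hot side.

T_C = 23 °C → 23 + 273.15 = 296.15 K.
The Carnot efficiency is η = 1 − T_C/T_H = 1 − 296.15/551.00 = 0.4625.
Q_H = W/η = 18.9/0.4625 = 40.86 kW.

Q̇_H ≈ 40.86 kW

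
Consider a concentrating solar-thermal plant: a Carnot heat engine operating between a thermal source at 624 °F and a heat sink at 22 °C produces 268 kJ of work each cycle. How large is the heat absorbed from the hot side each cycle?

T_H = 624 °F → (624 − 32) × 5/9 = 328.89 °C = 602.04 K.
T_C = 22 °C → 22 + 273.15 = 295.15 K.
For a reversible engine, η = 1 − T_C/T_H = 1 − 295.15/602.04 = 0.5097.
Q_H = W/η = 268/0.5097 = 526 kJ.

Q_H ≈ 526 kJ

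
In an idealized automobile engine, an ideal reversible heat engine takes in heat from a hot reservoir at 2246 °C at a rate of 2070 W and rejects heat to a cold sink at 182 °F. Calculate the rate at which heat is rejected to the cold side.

T_H = 2246 °C → 2246 + 273.15 = 2519.15 K.
T_C = 182 °F → (182 − 32) × 5/9 = 83.33 °C = 356.48 K.
η_rev = 1 − T_C/T_H = 1 − 356.48/2519.15 = 0.8585.
For a reversible cycle Q_C/Q_H = T_C/T_H, so Q_C = 2070 × 356.48/2519.15 = 292.9 W.

Q̇_C ≈ 292.9 W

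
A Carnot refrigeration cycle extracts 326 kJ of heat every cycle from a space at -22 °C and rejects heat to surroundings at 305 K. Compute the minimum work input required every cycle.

W_in ≈ 69.9 kJ

T_C = -22 °C → -22 + 273.15 = 251.15 K.
For a reversible refrigerator, COP_R = T_C/(T_H − T_C) = 251.15/53.85 = 4.6639.
W = Q_C/COP_R = 326/4.6639 = 69.9 kJ.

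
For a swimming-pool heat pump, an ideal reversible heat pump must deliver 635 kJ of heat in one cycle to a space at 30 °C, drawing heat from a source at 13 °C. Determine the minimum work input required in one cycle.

T_H = 30 °C → 30 + 273.15 = 303.15 K.
T_C = 13 °C → 13 + 273.15 = 286.15 K.
The Carnot heat-pump COP is COP_HP = T_H/(T_H − T_C) = 303.15/17.00 = 17.8324.
W = Q_H/COP_HP = 635/17.8324 = 35.61 kJ.

W_in ≈ 35.61 kJ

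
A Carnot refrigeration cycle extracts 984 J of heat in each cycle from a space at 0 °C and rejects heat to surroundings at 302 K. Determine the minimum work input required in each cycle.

T_C = 0 °C → 0 + 273.15 = 273.15 K.
COP_R = T_C/(T_H − T_C) = 273.15/28.85 = 9.4679.
W = Q_C/COP_R = 984/9.4679 = 104 J.

W_in ≈ 104 J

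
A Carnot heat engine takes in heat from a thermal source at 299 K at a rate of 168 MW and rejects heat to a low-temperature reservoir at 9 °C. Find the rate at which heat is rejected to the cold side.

Q̇_C ≈ 159 MW

T_C = 9 °C → 9 + 273.15 = 282.15 K.
For a reversible engine, η = 1 − T_C/T_H = 1 − 282.15/299.00 = 0.0564.
For a reversible cycle Q_C/Q_H = T_C/T_H, so Q_C = 168 × 282.15/299.00 = 159 MW.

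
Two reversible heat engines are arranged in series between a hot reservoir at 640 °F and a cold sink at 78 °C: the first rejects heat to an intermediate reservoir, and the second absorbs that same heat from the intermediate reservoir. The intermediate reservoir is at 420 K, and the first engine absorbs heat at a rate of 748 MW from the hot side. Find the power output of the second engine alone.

Ẇ₂ ≈ 84.30 MW

T_H = 640 °F → (640 − 32) × 5/9 = 337.78 °C = 610.93 K.
T_C = 78 °C → 78 + 273.15 = 351.15 K.
Heat entering the second stage: Q_m = Q_H·(T_m/T_H) = 748 × 420.00/610.93 = 514.2 MW.
Second-stage efficiency η₂ = 1 − T_C/T_m = 1 − 351.15/420.00 = 0.1639, so W₂ = η₂·Q_m = 84.30 MW.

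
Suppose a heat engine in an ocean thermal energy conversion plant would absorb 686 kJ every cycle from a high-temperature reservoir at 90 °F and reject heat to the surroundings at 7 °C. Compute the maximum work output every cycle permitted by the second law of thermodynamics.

T_H = 90 °F → (90 − 32) × 5/9 = 32.22 °C = 305.37 K.
T_C = 7 °C → 7 + 273.15 = 280.15 K.
The upper bound on efficiency is η_max = 1 − T_C/T_H = 1 − 280.15/305.37 = 0.0826.
W_max = η_max · Q_H = 0.0826 × 686 = 56.7 kJ.

W_max ≈ 56.7 kJ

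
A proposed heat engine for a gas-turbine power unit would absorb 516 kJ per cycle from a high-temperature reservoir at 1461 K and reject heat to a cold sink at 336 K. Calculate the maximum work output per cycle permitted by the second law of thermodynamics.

No engine can exceed the Carnot limit: η_max = 1 − T_C/T_H = 1 − 336.00/1461.00 = 0.7700.
W_max = η_max · Q_H = 0.7700 × 516 = 397 kJ.

W_max ≈ 397 kJ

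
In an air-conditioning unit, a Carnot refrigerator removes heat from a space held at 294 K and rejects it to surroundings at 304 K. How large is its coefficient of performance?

Carnot COP: COP_R = T_C/(T_H − T_C) = 294.00/(304.00 − 294.00) = 29.40.

COP_R ≈ 29.40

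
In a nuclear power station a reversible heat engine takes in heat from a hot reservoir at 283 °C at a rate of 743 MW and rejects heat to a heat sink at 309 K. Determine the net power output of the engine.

Ẇ ≈ 330 MW

T_H = 283 °C → 283 + 273.15 = 556.15 K.
Carnot efficiency: η = 1 − T_C/T_H = 1 − 309.00/556.15 = 0.4444.
W = η·Q_H = 0.4444 × 743 = 330 MW.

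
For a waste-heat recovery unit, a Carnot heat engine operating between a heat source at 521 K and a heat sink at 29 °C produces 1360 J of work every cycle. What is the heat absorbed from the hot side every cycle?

Q_H ≈ 3238 J

T_C = 29 °C → 29 + 273.15 = 302.15 K.
η_rev = 1 − T_C/T_H = 1 − 302.15/521.00 = 0.4201.
Q_H = W/η = 1360/0.4201 = 3238 J.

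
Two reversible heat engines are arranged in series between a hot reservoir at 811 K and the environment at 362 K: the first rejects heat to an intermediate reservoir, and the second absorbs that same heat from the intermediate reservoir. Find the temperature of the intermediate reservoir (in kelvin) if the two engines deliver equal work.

For reversible stages Q_m = Q_H·(T_m/T_H). Setting W₁ = Q_H(1 − T_m/T_H) equal to W₂ = Q_m(1 − T_C/T_m) = Q_H·(T_m − T_C)/T_H gives T_H − T_m = T_m − T_C, so T_m = (T_H + T_C)/2 = (811.00 + 362.00)/2 = 586 K.

T_m ≈ 586 K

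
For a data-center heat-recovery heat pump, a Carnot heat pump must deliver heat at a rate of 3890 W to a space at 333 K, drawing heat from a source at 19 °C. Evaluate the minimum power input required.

T_C = 19 °C → 19 + 273.15 = 292.15 K.
The Carnot heat-pump COP is COP_HP = T_H/(T_H − T_C) = 333.00/40.85 = 8.1518.
W = Q_H/COP_HP = 3890/8.1518 = 477 W.

Ẇ_in ≈ 477 W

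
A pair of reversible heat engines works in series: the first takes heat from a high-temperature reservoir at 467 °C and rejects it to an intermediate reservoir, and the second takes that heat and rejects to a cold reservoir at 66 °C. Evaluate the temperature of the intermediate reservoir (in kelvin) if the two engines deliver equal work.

T_H = 467 °C → 467 + 273.15 = 740.15 K.
T_C = 66 °C → 66 + 273.15 = 339.15 K.
For reversible stages Q_m = Q_H·(T_m/T_H). Setting W₁ = Q_H(1 − T_m/T_H) equal to W₂ = Q_m(1 − T_C/T_m) = Q_H·(T_m − T_C)/T_H gives T_H − T_m = T_m − T_C, so T_m = (T_H + T_C)/2 = (740.15 + 339.15)/2 = 539.6 K.

T_m ≈ 539.6 K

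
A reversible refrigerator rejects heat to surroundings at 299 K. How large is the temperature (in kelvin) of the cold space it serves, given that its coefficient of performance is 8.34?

T_C ≈ 267.0 K

COP_R = T_C/(T_H − T_C) ⇒ T_C = T_H·COP_R/(1 + COP_R) = 299.00 × 8.34/(1 + 8.34) = 267.0 K.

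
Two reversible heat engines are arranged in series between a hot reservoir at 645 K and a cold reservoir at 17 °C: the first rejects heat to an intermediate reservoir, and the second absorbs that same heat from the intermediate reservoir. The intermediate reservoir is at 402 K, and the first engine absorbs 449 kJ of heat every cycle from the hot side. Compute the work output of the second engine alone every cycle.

W₂ ≈ 77.9 kJ

T_C = 17 °C → 17 + 273.15 = 290.15 K.
Heat entering the second stage: Q_m = Q_H·(T_m/T_H) = 449 × 402.00/645.00 = 280 kJ.
Second-stage efficiency η₂ = 1 − T_C/T_m = 1 − 290.15/402.00 = 0.2782, so W₂ = η₂·Q_m = 77.9 kJ.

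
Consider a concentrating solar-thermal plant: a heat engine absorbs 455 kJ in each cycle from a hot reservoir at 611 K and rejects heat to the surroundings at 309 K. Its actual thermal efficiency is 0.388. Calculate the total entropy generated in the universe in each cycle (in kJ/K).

W = η·Q_H = 0.388 × 455 = 176.5 kJ, so Q_C = Q_H − W = 278.5 kJ.
Entropy balance on the reservoirs: −Q_H/T_H = -0.7447 kJ/K, +Q_C/T_C = 0.9012 kJ/K.
ΔS_univ = −Q_H/T_H + Q_C/T_C = 0.156 kJ/K (> 0, since η = 0.388 < η_Carnot = 0.494).

ΔS_univ ≈ 0.156 kJ/K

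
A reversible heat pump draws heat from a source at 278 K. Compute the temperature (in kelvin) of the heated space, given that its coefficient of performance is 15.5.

COP_HP = T_H/(T_H − T_C) ⇒ T_H = T_C·COP_HP/(COP_HP − 1) = 278.00 × 15.5/(15.5 − 1) = 297 K.

T_H ≈ 297 K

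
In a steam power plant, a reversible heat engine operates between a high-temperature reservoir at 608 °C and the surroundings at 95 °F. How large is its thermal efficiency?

η ≈ 0.6503

T_H = 608 °C → 608 + 273.15 = 881.15 K.
T_C = 95 °F → (95 − 32) × 5/9 = 35.00 °C = 308.15 K.
The Carnot efficiency is η = 1 − T_C/T_H = 1 − 308.15/881.15 = 0.6503.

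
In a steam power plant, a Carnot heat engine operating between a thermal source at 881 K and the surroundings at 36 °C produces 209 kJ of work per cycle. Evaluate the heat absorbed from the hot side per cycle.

T_C = 36 °C → 36 + 273.15 = 309.15 K.
The Carnot efficiency is η = 1 − T_C/T_H = 1 − 309.15/881.00 = 0.6491.
Q_H = W/η = 209/0.6491 = 322 kJ.

Q_H ≈ 322 kJ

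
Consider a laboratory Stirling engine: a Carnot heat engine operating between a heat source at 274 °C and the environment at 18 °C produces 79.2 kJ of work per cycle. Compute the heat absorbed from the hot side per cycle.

Q_H ≈ 169 kJ

T_H = 274 °C → 274 + 273.15 = 547.15 K.
T_C = 18 °C → 18 + 273.15 = 291.15 K.
The Carnot efficiency is η = 1 − T_C/T_H = 1 − 291.15/547.15 = 0.4679.
Q_H = W/η = 79.2/0.4679 = 169 kJ.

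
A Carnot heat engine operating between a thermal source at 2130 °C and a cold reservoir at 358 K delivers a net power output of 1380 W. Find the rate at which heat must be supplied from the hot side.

Q̇_H ≈ 1622 W

T_H = 2130 °C → 2130 + 273.15 = 2403.15 K.
The Carnot efficiency is η = 1 − T_C/T_H = 1 − 358.00/2403.15 = 0.8510.
Q_H = W/η = 1380/0.8510 = 1622 W.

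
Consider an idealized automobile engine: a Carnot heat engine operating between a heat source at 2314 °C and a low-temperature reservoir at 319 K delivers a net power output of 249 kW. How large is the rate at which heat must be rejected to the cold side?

T_H = 2314 °C → 2314 + 273.15 = 2587.15 K.
Carnot efficiency: η = 1 − T_C/T_H = 1 − 319.00/2587.15 = 0.8767.
Since Q_C/Q_H = T_C/T_H and Q_H = W/η, Q_C = W·T_C/(T_H − T_C) = 249 × 319.00/2268.15 = 35.0 kW.

Q̇_C ≈ 35.0 kW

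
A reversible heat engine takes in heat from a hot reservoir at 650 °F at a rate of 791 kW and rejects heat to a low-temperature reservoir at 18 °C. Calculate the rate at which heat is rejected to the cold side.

T_H = 650 °F → (650 − 32) × 5/9 = 343.33 °C = 616.48 K.
T_C = 18 °C → 18 + 273.15 = 291.15 K.
η_rev = 1 − T_C/T_H = 1 − 291.15/616.48 = 0.5277.
For a reversible cycle Q_C/Q_H = T_C/T_H, so Q_C = 791 × 291.15/616.48 = 374 kW.

Q̇_C ≈ 374 kW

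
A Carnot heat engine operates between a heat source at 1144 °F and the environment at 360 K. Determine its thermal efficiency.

η ≈ 0.596

T_H = 1144 °F → (1144 − 32) × 5/9 = 617.78 °C = 890.93 K.
Carnot efficiency: η = 1 − T_C/T_H = 1 − 360.00/890.93 = 0.596.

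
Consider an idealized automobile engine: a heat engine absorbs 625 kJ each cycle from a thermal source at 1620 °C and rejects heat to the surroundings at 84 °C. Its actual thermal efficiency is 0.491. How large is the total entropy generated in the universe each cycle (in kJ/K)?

T_H = 1620 °C → 1620 + 273.15 = 1893.15 K.
T_C = 84 °C → 84 + 273.15 = 357.15 K.
W = η·Q_H = 0.491 × 625 = 306.9 kJ, so Q_C = Q_H − W = 318.1 kJ.
The hot reservoir loses entropy Q_H/T_H = 625/1893.15 = 0.3301 kJ/K; the cold reservoir gains Q_C/T_C = 318.1/357.15 = 0.8907 kJ/K.
ΔS_univ = −Q_H/T_H + Q_C/T_C = 0.5606 kJ/K (> 0, since η = 0.491 < η_Carnot = 0.811).

ΔS_univ ≈ 0.5606 kJ/K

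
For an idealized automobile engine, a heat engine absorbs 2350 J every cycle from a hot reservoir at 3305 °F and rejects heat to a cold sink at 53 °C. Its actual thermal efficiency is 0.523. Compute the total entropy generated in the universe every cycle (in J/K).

T_H = 3305 °F → (3305 − 32) × 5/9 = 1818.33 °C = 2091.48 K.
T_C = 53 °C → 53 + 273.15 = 326.15 K.
W = η·Q_H = 0.523 × 2350 = 1229 J, so Q_C = Q_H − W = 1121 J.
Reservoir entropy changes: ΔS_H = −Q_H/T_H = −2350/2091.48 = -1.124 J/K and ΔS_C = +Q_C/T_C = 1121/326.15 = 3.437 J/K.
ΔS_univ = −Q_H/T_H + Q_C/T_C = 2.31 J/K (> 0, since η = 0.523 < η_Carnot = 0.844).

ΔS_univ ≈ 2.31 J/K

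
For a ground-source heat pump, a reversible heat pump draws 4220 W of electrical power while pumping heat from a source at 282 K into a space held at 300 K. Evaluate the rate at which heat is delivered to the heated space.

COP_HP = T_H/(T_H − T_C) = 300.00/18.00 = 16.6667.
Q_H = COP_HP · W = 16.6667 × 4220 = 70330 W.

Q̇_H ≈ 70330 W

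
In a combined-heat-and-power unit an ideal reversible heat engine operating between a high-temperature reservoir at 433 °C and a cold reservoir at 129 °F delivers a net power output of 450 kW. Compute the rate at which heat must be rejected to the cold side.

T_H = 433 °C → 433 + 273.15 = 706.15 K.
T_C = 129 °F → (129 − 32) × 5/9 = 53.89 °C = 327.04 K.
For a reversible engine, η = 1 − T_C/T_H = 1 − 327.04/706.15 = 0.5369.
Since Q_C/Q_H = T_C/T_H and Q_H = W/η, Q_C = W·T_C/(T_H − T_C) = 450 × 327.04/379.11 = 388.2 kW.

Q̇_C ≈ 388.2 kW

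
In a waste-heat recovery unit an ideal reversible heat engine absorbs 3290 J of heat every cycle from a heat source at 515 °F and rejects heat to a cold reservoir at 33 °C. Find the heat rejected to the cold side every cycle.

Q_C ≈ 1860 J

T_H = 515 °F → (515 − 32) × 5/9 = 268.33 °C = 541.48 K.
T_C = 33 °C → 33 + 273.15 = 306.15 K.
Carnot efficiency: η = 1 − T_C/T_H = 1 − 306.15/541.48 = 0.4346.
For a reversible cycle Q_C/Q_H = T_C/T_H, so Q_C = 3290 × 306.15/541.48 = 1860 J.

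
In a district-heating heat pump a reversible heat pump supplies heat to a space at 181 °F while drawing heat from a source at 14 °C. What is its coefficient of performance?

T_H = 181 °F → (181 − 32) × 5/9 = 82.78 °C = 355.93 K.
T_C = 14 °C → 14 + 273.15 = 287.15 K.
The Carnot heat-pump COP is COP_HP = T_H/(T_H − T_C) = 355.93/(355.93 − 287.15) = 5.18.

COP_HP ≈ 5.18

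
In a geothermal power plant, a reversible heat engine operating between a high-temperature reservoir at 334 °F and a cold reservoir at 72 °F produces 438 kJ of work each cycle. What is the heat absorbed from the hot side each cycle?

T_H = 334 °F → (334 − 32) × 5/9 = 167.78 °C = 440.93 K.
T_C = 72 °F → (72 − 32) × 5/9 = 22.22 °C = 295.37 K.
For a reversible engine, η = 1 − T_C/T_H = 1 − 295.37/440.93 = 0.3301.
Q_H = W/η = 438/0.3301 = 1330 kJ.

Q_H ≈ 1330 kJ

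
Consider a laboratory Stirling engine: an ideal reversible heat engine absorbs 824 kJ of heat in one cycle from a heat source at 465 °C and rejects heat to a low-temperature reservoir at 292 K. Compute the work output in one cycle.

W ≈ 498.0 kJ

T_H = 465 °C → 465 + 273.15 = 738.15 K.
Since the cycle is reversible, η = 1 − T_C/T_H = 1 − 292.00/738.15 = 0.6044.
W = η·Q_H = 0.6044 × 824 = 498.0 kJ.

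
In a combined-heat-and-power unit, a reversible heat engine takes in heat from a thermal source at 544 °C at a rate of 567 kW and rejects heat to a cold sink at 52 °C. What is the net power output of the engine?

Ẇ ≈ 341 kW

T_H = 544 °C → 544 + 273.15 = 817.15 K.
T_C = 52 °C → 52 + 273.15 = 325.15 K.
The Carnot efficiency is η = 1 − T_C/T_H = 1 − 325.15/817.15 = 0.6021.
W = η·Q_H = 0.6021 × 567 = 341 kW.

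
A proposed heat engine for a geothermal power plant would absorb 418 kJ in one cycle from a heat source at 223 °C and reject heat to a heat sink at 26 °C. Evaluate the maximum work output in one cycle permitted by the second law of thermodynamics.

W_max ≈ 166 kJ

T_H = 223 °C → 223 + 273.15 = 496.15 K.
T_C = 26 °C → 26 + 273.15 = 299.15 K.
The second-law ceiling is the Carnot efficiency, η_max = 1 − T_C/T_H = 1 − 299.15/496.15 = 0.3971.
W_max = η_max · Q_H = 0.3971 × 418 = 166 kJ.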